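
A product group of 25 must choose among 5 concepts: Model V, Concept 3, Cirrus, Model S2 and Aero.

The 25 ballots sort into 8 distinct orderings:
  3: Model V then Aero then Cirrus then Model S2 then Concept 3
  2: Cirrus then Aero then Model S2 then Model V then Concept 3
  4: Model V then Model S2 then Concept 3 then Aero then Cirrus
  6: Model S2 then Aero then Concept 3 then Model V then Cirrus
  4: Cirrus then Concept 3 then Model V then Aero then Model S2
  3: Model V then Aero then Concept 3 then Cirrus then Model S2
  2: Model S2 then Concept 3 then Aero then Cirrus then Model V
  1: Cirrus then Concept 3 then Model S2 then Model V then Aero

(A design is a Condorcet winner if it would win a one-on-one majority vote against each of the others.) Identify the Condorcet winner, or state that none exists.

none

Check each pair by majority over 25 ballots:
Model V vs Concept 3: 3+2+4+3 = 12 for Model V, 13 for Concept 3 — Concept 3 by 13–12.
Model V vs Cirrus: Model V is ranked higher on 3+4+6+3 = 16 ballots, Cirrus on 9. Model V wins 16–9.
Model V vs Model S2: Model V is ranked higher on 3+4+4+3 = 14 ballots, Model S2 on 11. Model V wins 14–11.
Model V vs Aero: 3+4+4+3+1 = 15 for Model V, 10 for Aero — Model V by 15–10.
Concept 3 vs Cirrus: Concept 3 is ranked higher on 4+6+3+2 = 15 ballots, Cirrus on 10. Concept 3 wins 15–10.
Concept 3 vs Model S2: 4+3+1 = 8 for Concept 3, 17 for Model S2 — Model S2 by 17–8.
Concept 3 vs Aero: 4+4+2+1 = 11 for Concept 3, 14 for Aero — Aero by 14–11.
Cirrus vs Model S2: 3+2+4+3+1 = 13 for Cirrus, 12 for Model S2 — Cirrus by 13–12.
Cirrus vs Aero: 7 to 18, Aero.
Model S2 vs Aero: Model S2 is ranked higher on 4+6+2+1 = 13 ballots, Aero on 12. Model S2 wins 13–12.
Every design loses at least once (Model V loses to Concept 3; Concept 3 loses to Model S2; Cirrus loses to Model V; Model S2 loses to Model V; Aero loses to Model V). The majority relation contains the cycle Model V → Model S2 → Concept 3 → Model V, so there is no Condorcet winner.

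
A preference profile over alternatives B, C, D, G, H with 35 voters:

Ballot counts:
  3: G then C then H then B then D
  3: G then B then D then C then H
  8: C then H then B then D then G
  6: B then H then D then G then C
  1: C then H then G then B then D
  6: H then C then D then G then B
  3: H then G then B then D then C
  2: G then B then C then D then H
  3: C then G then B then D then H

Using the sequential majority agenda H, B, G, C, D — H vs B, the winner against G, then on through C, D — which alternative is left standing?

C

Round 1: H vs B — 21–14, H advances.
Round 2: H vs G — 24–11, H advances.
Round 3: H vs C — 15–20, C advances.
Round 4: C vs D — 23–12, C advances.
C survives the agenda.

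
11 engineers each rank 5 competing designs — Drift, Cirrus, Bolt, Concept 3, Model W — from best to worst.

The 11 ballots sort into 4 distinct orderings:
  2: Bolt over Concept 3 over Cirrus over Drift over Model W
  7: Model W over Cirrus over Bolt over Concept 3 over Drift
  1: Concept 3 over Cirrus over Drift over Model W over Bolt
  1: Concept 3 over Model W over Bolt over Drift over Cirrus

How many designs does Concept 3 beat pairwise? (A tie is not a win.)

1

Concept 3 against each rival (11 engineers):
Concept 3–Drift: Concept 3 11–0.
Concept 3 vs Cirrus: Cirrus, 7–4.
Concept 3 vs Bolt: Concept 3 preferred on 1+1 = 2 ballots; Bolt wins 9–2.
Concept 3 vs Model W: Concept 3 preferred on 2+1+1 = 4 ballots; Model W wins 7–4.
Concept 3 beats Drift; loses to Cirrus, Bolt, Model W — 1 pairwise win.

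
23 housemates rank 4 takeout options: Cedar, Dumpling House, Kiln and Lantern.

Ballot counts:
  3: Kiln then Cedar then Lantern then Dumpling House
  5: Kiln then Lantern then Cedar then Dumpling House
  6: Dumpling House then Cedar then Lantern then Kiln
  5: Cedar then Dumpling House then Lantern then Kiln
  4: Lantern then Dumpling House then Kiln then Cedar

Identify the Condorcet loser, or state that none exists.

Head-to-head results (23 friends):
Cedar vs Dumpling House: Cedar is ranked higher on 3+5+5 = 13 ballots, Dumpling House on 10. Cedar wins 13–10.
Cedar–Kiln: Kiln 12–11.
Cedar–Lantern: Cedar 14–9.
Dumpling House vs Kiln: 6+5+4 = 15 for Dumpling House, 8 for Kiln — Dumpling House by 15–8.
Dumpling House vs Lantern: Lantern, 12–11.
Kiln–Lantern: Lantern 15–8.
No restaurant is winless: Cedar beats Dumpling House; Dumpling House beats Kiln; Kiln beats Cedar; Lantern beats Dumpling House. There is no Condorcet loser.

none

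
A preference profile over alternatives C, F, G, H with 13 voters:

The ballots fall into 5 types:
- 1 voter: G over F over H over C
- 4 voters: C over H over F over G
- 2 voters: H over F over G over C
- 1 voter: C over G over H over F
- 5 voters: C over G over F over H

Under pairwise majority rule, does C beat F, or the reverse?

C

Ballots ranking C above F: 4 + 1 + 5 = 10.
Ballots ranking F above C: 13 − 10 = 3.
C wins the head-to-head 10–3.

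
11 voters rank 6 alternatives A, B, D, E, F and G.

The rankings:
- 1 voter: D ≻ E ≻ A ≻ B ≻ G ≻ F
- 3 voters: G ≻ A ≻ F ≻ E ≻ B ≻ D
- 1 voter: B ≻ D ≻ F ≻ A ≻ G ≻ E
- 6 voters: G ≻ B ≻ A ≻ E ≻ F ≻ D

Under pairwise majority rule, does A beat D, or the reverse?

A

Ballots ranking A above D: 3 + 6 = 9.
Ballots ranking D above A: 11 − 9 = 2.
A wins the head-to-head 9–2.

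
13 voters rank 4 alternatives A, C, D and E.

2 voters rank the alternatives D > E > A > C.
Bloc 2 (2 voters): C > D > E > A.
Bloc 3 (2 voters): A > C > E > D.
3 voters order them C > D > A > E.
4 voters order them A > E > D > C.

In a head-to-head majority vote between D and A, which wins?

D

Ballots ranking D above A: 2 + 2 + 3 = 7.
Ballots ranking A above D: 13 − 7 = 6.
D wins the head-to-head 7–6.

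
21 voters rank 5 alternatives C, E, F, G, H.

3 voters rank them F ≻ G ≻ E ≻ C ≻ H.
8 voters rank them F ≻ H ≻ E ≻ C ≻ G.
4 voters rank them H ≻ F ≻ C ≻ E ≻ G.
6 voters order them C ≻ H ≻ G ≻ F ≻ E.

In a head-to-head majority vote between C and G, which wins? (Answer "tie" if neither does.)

C

Ballots ranking C above G: 8 + 4 + 6 = 18.
Ballots ranking G above C: 21 − 18 = 3.
C wins the head-to-head 18–3.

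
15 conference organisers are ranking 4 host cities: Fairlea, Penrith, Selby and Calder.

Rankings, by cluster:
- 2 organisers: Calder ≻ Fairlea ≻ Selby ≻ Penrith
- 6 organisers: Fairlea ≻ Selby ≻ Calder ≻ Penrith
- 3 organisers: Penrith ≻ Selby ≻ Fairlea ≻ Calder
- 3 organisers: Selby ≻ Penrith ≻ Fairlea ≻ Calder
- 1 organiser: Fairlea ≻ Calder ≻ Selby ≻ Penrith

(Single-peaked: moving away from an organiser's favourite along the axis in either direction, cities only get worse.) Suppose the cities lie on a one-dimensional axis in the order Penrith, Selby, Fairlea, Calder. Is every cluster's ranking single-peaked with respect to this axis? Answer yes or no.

yes

Axis positions: Penrith=1, Selby=2, Fairlea=3, Calder=4.
Cluster 1 (peak Calder at position 4): ranking walks positions 4-3-2-1, expanding outward from the peak — single-peaked.
Cluster 2 (peak Fairlea at position 3): ranking walks positions 3-2-4-1, expanding outward from the peak — single-peaked.
Cluster 3 (peak Penrith at position 1): ranking walks positions 1-2-3-4, expanding outward from the peak — single-peaked.
Cluster 4 (peak Selby at position 2): ranking walks positions 2-1-3-4, expanding outward from the peak — single-peaked.
Cluster 5 (peak Fairlea at position 3): ranking walks positions 3-4-2-1, expanding outward from the peak — single-peaked.
Every ranking is single-peaked on this axis.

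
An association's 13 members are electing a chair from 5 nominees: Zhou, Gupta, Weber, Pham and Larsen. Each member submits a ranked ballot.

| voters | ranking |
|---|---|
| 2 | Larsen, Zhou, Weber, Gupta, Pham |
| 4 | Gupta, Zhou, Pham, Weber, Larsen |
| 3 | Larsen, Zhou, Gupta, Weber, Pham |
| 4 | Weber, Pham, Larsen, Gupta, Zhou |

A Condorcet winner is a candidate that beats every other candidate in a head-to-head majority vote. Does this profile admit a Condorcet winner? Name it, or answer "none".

Head-to-head results (13 voters):
Zhou vs Gupta: 5 to 8, Gupta.
Zhou vs Weber: Zhou preferred on 2+4+3 = 9 ballots; Zhou wins 9–4.
Zhou vs Pham: 9 to 4, Zhou.
Zhou vs Larsen: Zhou preferred on 4 ballots; Larsen wins 9–4.
Gupta vs Weber: 4+3 = 7 for Gupta, 6 for Weber — Gupta by 7–6.
Gupta vs Pham: 2+4+3 = 9 for Gupta, 4 for Pham — Gupta by 9–4.
Gupta vs Larsen: 4 to 9, Larsen.
Weber vs Pham: 2+3+4 = 9 for Weber, 4 for Pham — Weber by 9–4.
Weber vs Larsen: 4+4 = 8 for Weber, 5 for Larsen — Weber by 8–5.
Pham vs Larsen: 4+4 = 8 for Pham, 5 for Larsen — Pham by 8–5.
Every candidate loses at least once (Zhou loses to Gupta; Gupta loses to Larsen; Weber loses to Zhou; Pham loses to Zhou; Larsen loses to Weber). The majority relation contains the cycle Zhou > Weber > Larsen > Zhou, so there is no Condorcet winner.

none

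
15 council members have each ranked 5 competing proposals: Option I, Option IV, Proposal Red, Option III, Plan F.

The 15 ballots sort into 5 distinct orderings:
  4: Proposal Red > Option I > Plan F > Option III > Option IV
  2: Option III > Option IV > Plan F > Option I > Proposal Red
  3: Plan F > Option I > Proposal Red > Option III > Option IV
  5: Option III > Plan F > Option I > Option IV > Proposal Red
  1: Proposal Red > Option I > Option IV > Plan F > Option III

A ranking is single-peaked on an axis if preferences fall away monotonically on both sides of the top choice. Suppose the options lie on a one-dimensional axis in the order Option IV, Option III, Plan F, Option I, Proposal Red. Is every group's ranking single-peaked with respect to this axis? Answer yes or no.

Axis positions: Option IV=1, Option III=2, Plan F=3, Option I=4, Proposal Red=5.
Group 1 (peak Proposal Red at position 5): ranking walks positions 5-4-3-2-1, expanding outward from the peak — single-peaked.
Group 2 (peak Option III at position 2): ranking walks positions 2-1-3-4-5, expanding outward from the peak — single-peaked.
Group 3 (peak Plan F at position 3): ranking walks positions 3-4-5-2-1, expanding outward from the peak — single-peaked.
Group 4 (peak Option III at position 2): ranking walks positions 2-3-4-1-5, expanding outward from the peak — single-peaked.
Group 5: ranking walks positions 5-4-1-3-2; Option IV is ranked above Plan F even though Plan F lies between Option IV and the peak Proposal Red on the axis — preferences dip and rise again. Not single-peaked.
Group 5 violates single-peakedness, so the profile is not single-peaked on this axis.

no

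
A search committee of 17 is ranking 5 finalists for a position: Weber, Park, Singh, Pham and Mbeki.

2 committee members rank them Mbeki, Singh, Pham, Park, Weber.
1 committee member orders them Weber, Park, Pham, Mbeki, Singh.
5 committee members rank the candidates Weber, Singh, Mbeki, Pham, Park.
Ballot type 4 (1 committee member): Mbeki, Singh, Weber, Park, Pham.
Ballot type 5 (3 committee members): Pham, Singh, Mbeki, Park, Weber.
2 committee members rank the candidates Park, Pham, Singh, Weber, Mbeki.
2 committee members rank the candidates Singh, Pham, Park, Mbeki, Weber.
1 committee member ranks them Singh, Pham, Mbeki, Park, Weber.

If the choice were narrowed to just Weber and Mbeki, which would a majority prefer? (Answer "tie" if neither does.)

Mbeki

Ballots ranking Weber above Mbeki: 1 + 5 + 2 = 8.
Ballots ranking Mbeki above Weber: 17 − 8 = 9.
Mbeki wins the head-to-head 9–8.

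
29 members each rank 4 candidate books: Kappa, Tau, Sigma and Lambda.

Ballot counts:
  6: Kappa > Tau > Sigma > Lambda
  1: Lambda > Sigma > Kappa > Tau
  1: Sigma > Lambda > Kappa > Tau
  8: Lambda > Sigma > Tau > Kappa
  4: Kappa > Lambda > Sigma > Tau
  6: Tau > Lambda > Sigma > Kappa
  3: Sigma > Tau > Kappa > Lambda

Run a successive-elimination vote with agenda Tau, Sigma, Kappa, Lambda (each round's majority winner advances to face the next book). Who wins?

Round 1: Tau vs Sigma — 12–17, Sigma advances.
Round 2: Sigma vs Kappa — 19–10, Sigma advances.
Round 3: Sigma vs Lambda — 10–19, Lambda advances.
Lambda survives the agenda.

Lambda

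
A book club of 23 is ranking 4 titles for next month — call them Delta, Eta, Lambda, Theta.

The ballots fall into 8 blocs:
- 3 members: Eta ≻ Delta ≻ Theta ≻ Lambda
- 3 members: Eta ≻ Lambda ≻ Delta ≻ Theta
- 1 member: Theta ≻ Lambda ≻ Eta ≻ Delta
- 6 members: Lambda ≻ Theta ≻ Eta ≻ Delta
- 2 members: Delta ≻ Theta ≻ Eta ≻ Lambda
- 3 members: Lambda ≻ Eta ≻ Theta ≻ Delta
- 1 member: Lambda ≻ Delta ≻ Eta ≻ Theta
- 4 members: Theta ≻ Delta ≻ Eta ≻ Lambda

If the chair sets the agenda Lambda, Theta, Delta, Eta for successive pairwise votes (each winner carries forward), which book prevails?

Eta

Round 1: Lambda vs Theta — 13–10, Lambda advances.
Round 2: Lambda vs Delta — 14–9, Lambda advances.
Round 3: Lambda vs Eta — 11–12, Eta advances.
The agenda winner is Eta.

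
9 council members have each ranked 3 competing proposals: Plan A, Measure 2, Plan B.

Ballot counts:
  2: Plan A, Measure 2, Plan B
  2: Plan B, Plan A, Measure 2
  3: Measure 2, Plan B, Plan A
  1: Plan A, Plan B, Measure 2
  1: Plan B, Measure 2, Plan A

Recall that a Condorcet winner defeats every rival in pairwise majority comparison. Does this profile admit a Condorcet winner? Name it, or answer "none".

Pairwise majorities:
Plan A vs Measure 2: Plan A wins 5–4.
Plan A–Plan B: Plan B 6–3.
Measure 2 vs Plan B: Measure 2 wins 5–4.
Every option loses at least once (Plan A loses to Plan B; Measure 2 loses to Plan A; Plan B loses to Measure 2). The majority relation contains the cycle Plan A beats Measure 2 beats Plan B beats Plan A, so there is no Condorcet winner.

none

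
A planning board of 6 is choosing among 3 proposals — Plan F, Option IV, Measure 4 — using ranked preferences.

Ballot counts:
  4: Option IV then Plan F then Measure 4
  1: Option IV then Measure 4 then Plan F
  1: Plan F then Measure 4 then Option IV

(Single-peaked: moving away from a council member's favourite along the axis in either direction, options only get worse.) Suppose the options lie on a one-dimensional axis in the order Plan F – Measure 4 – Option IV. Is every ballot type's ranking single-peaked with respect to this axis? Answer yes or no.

no

Axis positions: Plan F=1, Measure 4=2, Option IV=3.
Ballot type 1: ranking walks positions 3-1-2; Plan F is ranked above Measure 4 even though Measure 4 lies between Plan F and the peak Option IV on the axis — preferences dip and rise again. Not single-peaked.
Ballot type 2 (peak Option IV at position 3): ranking walks positions 3-2-1, expanding outward from the peak — single-peaked.
Ballot type 3 (peak Plan F at position 1): ranking walks positions 1-2-3, expanding outward from the peak — single-peaked.
Ballot type 1 violates single-peakedness, so the profile is not single-peaked on this axis.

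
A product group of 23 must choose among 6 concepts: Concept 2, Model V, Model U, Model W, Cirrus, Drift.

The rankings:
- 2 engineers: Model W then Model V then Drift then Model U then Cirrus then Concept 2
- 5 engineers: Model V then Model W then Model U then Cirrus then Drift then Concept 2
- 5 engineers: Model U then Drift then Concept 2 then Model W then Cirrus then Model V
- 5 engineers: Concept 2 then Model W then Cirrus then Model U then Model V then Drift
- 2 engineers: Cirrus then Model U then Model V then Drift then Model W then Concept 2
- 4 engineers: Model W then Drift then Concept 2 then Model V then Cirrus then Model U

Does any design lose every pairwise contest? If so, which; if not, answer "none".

none

Head-to-head results (23 engineers):
Concept 2 vs Model V: Concept 2 wins 14–9.
Concept 2 vs Model U: Model U wins 14–9.
Concept 2 vs Model W: Concept 2 is ranked higher on 5+5 = 10 ballots, Model W on 13. Model W wins 13–10.
Concept 2 vs Cirrus: Concept 2 wins 14–9.
Concept 2 vs Drift: Drift wins 18–5.
Model V vs Model U: Model V is ranked higher on 2+5+4 = 11 ballots, Model U on 12. Model U wins 12–11.
Model V vs Model W: Model V is ranked higher on 5+2 = 7 ballots, Model W on 16. Model W wins 16–7.
Model V vs Cirrus: Cirrus wins 12–11.
Model V vs Drift: Model V is ranked higher on 2+5+5+2 = 14 ballots, Drift on 9. Model V wins 14–9.
Model U vs Model W: Model U is ranked higher on 5+2 = 7 ballots, Model W on 16. Model W wins 16–7.
Model U vs Cirrus: Model U wins 12–11.
Model U vs Drift: Model U preferred on 5+5+5+2 = 17 ballots; Model U wins 17–6.
Model W vs Cirrus: Model W is ranked higher on 2+5+5+5+4 = 21 ballots, Cirrus on 2. Model W wins 21–2.
Model W vs Drift: Model W, 16–7.
Cirrus vs Drift: Cirrus preferred on 5+5+2 = 12 ballots; Cirrus wins 12–11.
Every design wins at least one matchup (Concept 2 beats Model V; Model V beats Drift; Model U beats Concept 2; Model W beats Concept 2; Cirrus beats Model V; Drift beats Concept 2), so there is no Condorcet loser.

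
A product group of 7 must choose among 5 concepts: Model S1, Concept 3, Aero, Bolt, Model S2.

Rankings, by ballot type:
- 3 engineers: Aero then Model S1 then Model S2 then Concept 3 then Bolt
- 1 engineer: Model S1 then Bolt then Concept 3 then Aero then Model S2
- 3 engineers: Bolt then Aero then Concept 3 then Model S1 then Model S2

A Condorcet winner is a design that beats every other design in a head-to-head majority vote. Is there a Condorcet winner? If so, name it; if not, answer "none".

none

Check each pair by majority over 7 ballots:
Model S1 vs Concept 3: Model S1 wins 4–3.
Model S1 vs Aero: Aero wins 6–1.
Model S1 vs Bolt: Model S1, 4–3.
Model S1 vs Model S2: Model S1, 7–0.
Concept 3 vs Aero: Aero wins 6–1.
Concept 3 vs Bolt: Bolt wins 4–3.
Concept 3–Model S2: Concept 3 4–3.
Aero vs Bolt: Bolt wins 4–3.
Aero vs Model S2: Aero, 7–0.
Bolt vs Model S2: Bolt wins 4–3.
No design is unbeaten: Model S1 loses to Aero; Concept 3 loses to Model S1; Aero loses to Bolt; Bolt loses to Model S1; Model S2 loses to Model S1. In particular Model S1 → Bolt → Aero → Model S1 is a majority cycle — no Condorcet winner exists.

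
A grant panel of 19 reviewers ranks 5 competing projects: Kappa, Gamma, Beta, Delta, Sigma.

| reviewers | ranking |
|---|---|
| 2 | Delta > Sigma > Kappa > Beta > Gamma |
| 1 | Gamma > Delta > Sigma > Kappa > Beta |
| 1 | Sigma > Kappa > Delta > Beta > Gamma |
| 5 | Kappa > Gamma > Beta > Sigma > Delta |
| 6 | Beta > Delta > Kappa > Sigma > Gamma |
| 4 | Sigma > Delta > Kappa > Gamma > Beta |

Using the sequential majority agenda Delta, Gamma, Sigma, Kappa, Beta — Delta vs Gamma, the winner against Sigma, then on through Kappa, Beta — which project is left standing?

Round 1: Delta vs Gamma — 13–6, Delta advances.
Round 2: Delta vs Sigma — 9–10, Sigma advances.
Round 3: Sigma vs Kappa — 8–11, Kappa advances.
Round 4: Kappa vs Beta — 13–6, Kappa advances.
The agenda winner is Kappa.

Kappa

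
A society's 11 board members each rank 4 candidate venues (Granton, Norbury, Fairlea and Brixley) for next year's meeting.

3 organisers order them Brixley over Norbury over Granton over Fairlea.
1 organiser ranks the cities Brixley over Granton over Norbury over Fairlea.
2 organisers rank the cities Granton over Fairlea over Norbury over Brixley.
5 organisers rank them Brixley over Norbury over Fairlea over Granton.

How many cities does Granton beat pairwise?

1

Granton against each rival (11 organisers):
Granton vs Norbury: Norbury wins 8–3.
Granton vs Fairlea: Granton is ranked higher on 3+1+2 = 6 ballots, Fairlea on 5. Granton wins 6–5.
Granton vs Brixley: Granton is ranked higher on 2 ballots, Brixley on 9. Brixley wins 9–2.
Granton beats Fairlea; loses to Norbury, Brixley — 1 pairwise win.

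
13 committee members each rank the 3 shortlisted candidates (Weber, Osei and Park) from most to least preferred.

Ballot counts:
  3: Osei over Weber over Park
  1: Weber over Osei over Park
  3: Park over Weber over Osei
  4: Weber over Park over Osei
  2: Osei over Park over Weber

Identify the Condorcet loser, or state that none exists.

Osei

Pairwise majorities:
Weber vs Osei: 1+3+4 = 8 for Weber, 5 for Osei — Weber by 8–5.
Weber vs Park: Weber wins 8–5.
Osei vs Park: Park wins 7–6.
Osei loses to every other candidate — it is the Condorcet loser.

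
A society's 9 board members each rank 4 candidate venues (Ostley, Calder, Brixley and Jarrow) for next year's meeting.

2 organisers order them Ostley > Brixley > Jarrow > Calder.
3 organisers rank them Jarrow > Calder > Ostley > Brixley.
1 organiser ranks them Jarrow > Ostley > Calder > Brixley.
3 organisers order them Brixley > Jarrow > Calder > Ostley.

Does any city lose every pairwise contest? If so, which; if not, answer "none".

none

Head-to-head results (9 organisers):
Ostley vs Calder: Calder, 6–3.
Ostley vs Brixley: Ostley preferred on 2+3+1 = 6 ballots; Ostley wins 6–3.
Ostley vs Jarrow: Ostley preferred on 2 ballots; Jarrow wins 7–2.
Calder vs Brixley: Calder is ranked higher on 3+1 = 4 ballots, Brixley on 5. Brixley wins 5–4.
Calder vs Jarrow: Calder preferred on 0 ballots; Jarrow wins 9–0.
Brixley vs Jarrow: Brixley is ranked higher on 2+3 = 5 ballots, Jarrow on 4. Brixley wins 5–4.
Every city wins at least one matchup (Ostley beats Brixley; Calder beats Ostley; Brixley beats Calder; Jarrow beats Ostley), so there is no Condorcet loser.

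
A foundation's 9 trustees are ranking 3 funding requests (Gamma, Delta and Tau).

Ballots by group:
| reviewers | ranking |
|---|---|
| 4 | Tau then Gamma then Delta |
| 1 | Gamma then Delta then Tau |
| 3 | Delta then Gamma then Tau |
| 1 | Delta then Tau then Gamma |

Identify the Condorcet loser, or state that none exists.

Head-to-head results (9 reviewers):
Gamma vs Delta: Gamma wins 5–4.
Gamma vs Tau: 4 to 5, Tau.
Delta vs Tau: 1+3+1 = 5 for Delta, 4 for Tau — Delta by 5–4.
Every project wins at least one matchup (Gamma beats Delta; Delta beats Tau; Tau beats Gamma), so there is no Condorcet loser.

none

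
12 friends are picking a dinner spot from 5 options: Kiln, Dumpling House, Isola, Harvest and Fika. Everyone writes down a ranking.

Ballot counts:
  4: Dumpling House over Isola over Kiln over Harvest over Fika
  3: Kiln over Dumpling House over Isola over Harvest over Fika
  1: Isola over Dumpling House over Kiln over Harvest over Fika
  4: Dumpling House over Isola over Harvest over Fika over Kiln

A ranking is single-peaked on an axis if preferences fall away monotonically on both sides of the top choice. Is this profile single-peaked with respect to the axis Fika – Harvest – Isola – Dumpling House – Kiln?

yes

Axis positions: Fika=1, Harvest=2, Isola=3, Dumpling House=4, Kiln=5.
Faction 1 (peak Dumpling House at position 4): ranking walks positions 4-3-5-2-1, expanding outward from the peak — single-peaked.
Faction 2 (peak Kiln at position 5): ranking walks positions 5-4-3-2-1, expanding outward from the peak — single-peaked.
Faction 3 (peak Isola at position 3): ranking walks positions 3-4-5-2-1, expanding outward from the peak — single-peaked.
Faction 4 (peak Dumpling House at position 4): ranking walks positions 4-3-2-1-5, expanding outward from the peak — single-peaked.
Every ranking is single-peaked on this axis.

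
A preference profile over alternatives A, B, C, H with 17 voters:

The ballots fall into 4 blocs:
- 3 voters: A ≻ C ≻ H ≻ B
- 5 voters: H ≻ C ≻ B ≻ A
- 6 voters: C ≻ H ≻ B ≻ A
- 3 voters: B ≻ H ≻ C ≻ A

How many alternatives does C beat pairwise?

3

C against each rival (17 voters):
C vs A: C, 14–3.
C vs B: C wins 14–3.
C vs H: C wins 9–8.
C beats A, B, H — 3 pairwise wins.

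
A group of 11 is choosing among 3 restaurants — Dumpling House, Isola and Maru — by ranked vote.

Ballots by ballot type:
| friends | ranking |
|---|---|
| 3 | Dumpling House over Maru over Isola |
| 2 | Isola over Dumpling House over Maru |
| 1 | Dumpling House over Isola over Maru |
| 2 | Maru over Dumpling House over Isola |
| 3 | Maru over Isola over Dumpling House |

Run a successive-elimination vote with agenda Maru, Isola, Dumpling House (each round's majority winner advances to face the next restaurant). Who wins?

Round 1: Maru vs Isola — 8–3, Maru advances.
Round 2: Maru vs Dumpling House — 5–6, Dumpling House advances.
The agenda winner is Dumpling House.

Dumpling House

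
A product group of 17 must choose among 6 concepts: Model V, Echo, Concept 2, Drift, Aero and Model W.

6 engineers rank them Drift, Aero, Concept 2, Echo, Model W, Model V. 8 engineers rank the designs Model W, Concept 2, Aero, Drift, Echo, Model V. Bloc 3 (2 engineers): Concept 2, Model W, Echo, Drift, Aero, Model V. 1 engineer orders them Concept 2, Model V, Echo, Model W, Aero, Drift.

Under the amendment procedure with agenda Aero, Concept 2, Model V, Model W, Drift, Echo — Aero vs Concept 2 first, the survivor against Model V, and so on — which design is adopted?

Round 1: Aero vs Concept 2 — 6–11, Concept 2 advances.
Round 2: Concept 2 vs Model V — 17–0, Concept 2 advances.
Round 3: Concept 2 vs Model W — 9–8, Concept 2 advances.
Round 4: Concept 2 vs Drift — 11–6, Concept 2 advances.
Round 5: Concept 2 vs Echo — 17–0, Concept 2 advances.
The agenda winner is Concept 2.

Concept 2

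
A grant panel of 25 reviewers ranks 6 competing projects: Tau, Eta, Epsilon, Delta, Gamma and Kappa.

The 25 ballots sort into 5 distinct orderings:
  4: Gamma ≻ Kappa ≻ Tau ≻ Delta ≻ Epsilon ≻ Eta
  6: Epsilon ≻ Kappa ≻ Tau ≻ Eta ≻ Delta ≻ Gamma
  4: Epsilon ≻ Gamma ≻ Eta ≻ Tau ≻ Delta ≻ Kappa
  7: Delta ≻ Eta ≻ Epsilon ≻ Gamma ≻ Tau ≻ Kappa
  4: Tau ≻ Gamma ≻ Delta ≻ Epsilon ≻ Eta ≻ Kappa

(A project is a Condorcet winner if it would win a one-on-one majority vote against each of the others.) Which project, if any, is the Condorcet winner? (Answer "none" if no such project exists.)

Check each pair by majority over 25 ballots:
Tau vs Eta: 4+6+4 = 14 for Tau, 11 for Eta — Tau by 14–11.
Tau vs Epsilon: Tau is ranked higher on 4+4 = 8 ballots, Epsilon on 17. Epsilon wins 17–8.
Tau vs Delta: Tau preferred on 4+6+4+4 = 18 ballots; Tau wins 18–7.
Tau vs Gamma: 10 to 15, Gamma.
Tau vs Kappa: Tau preferred on 4+7+4 = 15 ballots; Tau wins 15–10.
Eta vs Epsilon: 7 for Eta, 18 for Epsilon — Epsilon by 18–7.
Eta vs Delta: 6+4 = 10 for Eta, 15 for Delta — Delta by 15–10.
Eta vs Gamma: Eta preferred on 6+7 = 13 ballots; Eta wins 13–12.
Eta vs Kappa: Eta is ranked higher on 4+7+4 = 15 ballots, Kappa on 10. Eta wins 15–10.
Epsilon vs Delta: Epsilon is ranked higher on 6+4 = 10 ballots, Delta on 15. Delta wins 15–10.
Epsilon vs Gamma: 17 to 8, Epsilon.
Epsilon vs Kappa: 6+4+7+4 = 21 for Epsilon, 4 for Kappa — Epsilon by 21–4.
Delta vs Gamma: Delta preferred on 6+7 = 13 ballots; Delta wins 13–12.
Delta vs Kappa: Delta is ranked higher on 4+7+4 = 15 ballots, Kappa on 10. Delta wins 15–10.
Gamma vs Kappa: Gamma is ranked higher on 4+4+7+4 = 19 ballots, Kappa on 6. Gamma wins 19–6.
Every project loses at least once (Tau loses to Epsilon; Eta loses to Tau; Epsilon loses to Delta; Delta loses to Tau; Gamma loses to Eta; Kappa loses to Tau). The majority relation contains the cycle Tau → Eta → Gamma → Tau, so there is no Condorcet winner.

none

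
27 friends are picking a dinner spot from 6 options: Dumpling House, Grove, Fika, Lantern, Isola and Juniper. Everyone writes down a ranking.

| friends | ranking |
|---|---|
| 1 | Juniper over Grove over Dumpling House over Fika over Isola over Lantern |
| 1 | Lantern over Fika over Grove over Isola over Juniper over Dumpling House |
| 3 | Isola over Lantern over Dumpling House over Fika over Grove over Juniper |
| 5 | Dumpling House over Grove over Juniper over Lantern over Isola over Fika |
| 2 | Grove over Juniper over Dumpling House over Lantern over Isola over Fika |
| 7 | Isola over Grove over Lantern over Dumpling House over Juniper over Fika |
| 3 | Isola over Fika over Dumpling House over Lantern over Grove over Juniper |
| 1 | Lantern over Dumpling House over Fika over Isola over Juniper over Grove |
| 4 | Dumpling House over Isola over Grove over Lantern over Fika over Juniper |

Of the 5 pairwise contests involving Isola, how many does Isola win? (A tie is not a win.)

Isola against each rival (27 friends):
Isola vs Dumpling House: Isola wins 14–13.
Isola vs Grove: Isola, 18–9.
Isola vs Fika: Isola, 24–3.
Isola vs Lantern: Isola is ranked higher on 1+3+7+3+4 = 18 ballots, Lantern on 9. Isola wins 18–9.
Isola vs Juniper: Isola is ranked higher on 1+3+7+3+1+4 = 19 ballots, Juniper on 8. Isola wins 19–8.
Isola beats Dumpling House, Grove, Fika, Lantern, Juniper — 5 pairwise wins.

5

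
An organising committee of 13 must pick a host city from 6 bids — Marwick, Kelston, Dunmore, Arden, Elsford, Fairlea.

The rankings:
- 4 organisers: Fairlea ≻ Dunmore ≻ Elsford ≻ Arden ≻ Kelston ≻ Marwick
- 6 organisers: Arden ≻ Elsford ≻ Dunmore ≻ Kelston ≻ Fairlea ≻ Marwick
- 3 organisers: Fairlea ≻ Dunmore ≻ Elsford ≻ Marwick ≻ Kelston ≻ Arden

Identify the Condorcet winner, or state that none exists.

Fairlea

Pairwise majorities:
Marwick–Kelston: Kelston 10–3.
Marwick vs Dunmore: Marwick preferred on 0 ballots; Dunmore wins 13–0.
Marwick vs Arden: Arden, 10–3.
Marwick vs Elsford: 0 to 13, Elsford.
Marwick–Fairlea: Fairlea 13–0.
Kelston vs Dunmore: Dunmore, 13–0.
Kelston vs Arden: Arden, 10–3.
Kelston vs Elsford: 0 for Kelston, 13 for Elsford — Elsford by 13–0.
Kelston vs Fairlea: 6 for Kelston, 7 for Fairlea — Fairlea by 7–6.
Dunmore vs Arden: 7 to 6, Dunmore.
Dunmore vs Elsford: 7 to 6, Dunmore.
Dunmore vs Fairlea: Dunmore preferred on 6 ballots; Fairlea wins 7–6.
Arden vs Elsford: Elsford wins 7–6.
Arden vs Fairlea: Fairlea, 7–6.
Elsford–Fairlea: Fairlea 7–6.
Fairlea beats each of Marwick, Kelston, Dunmore, Arden, Elsford — Fairlea is the Condorcet winner.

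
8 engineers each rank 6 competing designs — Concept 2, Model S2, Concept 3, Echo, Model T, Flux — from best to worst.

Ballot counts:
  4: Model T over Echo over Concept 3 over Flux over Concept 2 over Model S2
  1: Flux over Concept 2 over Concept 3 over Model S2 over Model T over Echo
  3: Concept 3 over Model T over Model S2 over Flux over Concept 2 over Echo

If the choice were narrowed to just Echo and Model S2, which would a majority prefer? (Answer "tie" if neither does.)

Ballots ranking Echo above Model S2: 4.
Ballots ranking Model S2 above Echo: 8 − 4 = 4.
4–4: the pair ties.

tie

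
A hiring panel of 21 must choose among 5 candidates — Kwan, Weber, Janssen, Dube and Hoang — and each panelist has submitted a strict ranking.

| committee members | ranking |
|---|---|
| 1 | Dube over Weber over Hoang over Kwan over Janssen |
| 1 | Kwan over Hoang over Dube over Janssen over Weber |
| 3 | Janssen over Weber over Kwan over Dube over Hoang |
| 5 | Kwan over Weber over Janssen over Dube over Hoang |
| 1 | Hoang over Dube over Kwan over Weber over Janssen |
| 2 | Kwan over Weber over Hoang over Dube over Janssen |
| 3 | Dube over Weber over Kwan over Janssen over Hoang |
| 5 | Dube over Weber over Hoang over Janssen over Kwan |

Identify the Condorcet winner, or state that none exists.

none

Head-to-head results (21 committee members):
Kwan–Weber: Weber 12–9.
Kwan–Janssen: Kwan 13–8.
Kwan–Dube: Kwan 11–10.
Kwan–Hoang: Kwan 14–7.
Weber–Janssen: Weber 17–4.
Weber vs Dube: Dube, 11–10.
Weber vs Hoang: Weber wins 19–2.
Janssen vs Dube: Dube wins 13–8.
Janssen vs Hoang: Janssen wins 11–10.
Dube vs Hoang: Dube wins 17–4.
Each candidate drops at least one matchup (Kwan loses to Weber; Weber loses to Dube; Janssen loses to Kwan; Dube loses to Kwan; Hoang loses to Kwan); the cycle Kwan beats Dube beats Weber beats Kwan rules out a Condorcet winner.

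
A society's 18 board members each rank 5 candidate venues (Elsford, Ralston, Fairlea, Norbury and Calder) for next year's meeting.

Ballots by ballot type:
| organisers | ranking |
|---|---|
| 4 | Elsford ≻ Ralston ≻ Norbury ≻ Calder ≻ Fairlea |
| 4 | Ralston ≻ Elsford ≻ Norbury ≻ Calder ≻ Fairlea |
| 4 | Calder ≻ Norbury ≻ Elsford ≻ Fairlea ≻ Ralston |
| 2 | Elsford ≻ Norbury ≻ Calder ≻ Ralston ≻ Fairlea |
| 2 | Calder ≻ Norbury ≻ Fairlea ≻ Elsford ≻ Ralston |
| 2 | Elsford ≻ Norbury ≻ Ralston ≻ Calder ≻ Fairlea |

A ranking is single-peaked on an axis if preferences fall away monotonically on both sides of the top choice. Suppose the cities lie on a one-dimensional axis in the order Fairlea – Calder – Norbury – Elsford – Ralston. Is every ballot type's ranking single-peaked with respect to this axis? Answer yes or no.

yes

Axis positions: Fairlea=1, Calder=2, Norbury=3, Elsford=4, Ralston=5.
Ballot type 1 (peak Elsford at position 4): ranking walks positions 4-5-3-2-1, expanding outward from the peak — single-peaked.
Ballot type 2 (peak Ralston at position 5): ranking walks positions 5-4-3-2-1, expanding outward from the peak — single-peaked.
Ballot type 3 (peak Calder at position 2): ranking walks positions 2-3-4-1-5, expanding outward from the peak — single-peaked.
Ballot type 4 (peak Elsford at position 4): ranking walks positions 4-3-2-5-1, expanding outward from the peak — single-peaked.
Ballot type 5 (peak Calder at position 2): ranking walks positions 2-3-1-4-5, expanding outward from the peak — single-peaked.
Ballot type 6 (peak Elsford at position 4): ranking walks positions 4-3-5-2-1, expanding outward from the peak — single-peaked.
Every ranking is single-peaked on this axis.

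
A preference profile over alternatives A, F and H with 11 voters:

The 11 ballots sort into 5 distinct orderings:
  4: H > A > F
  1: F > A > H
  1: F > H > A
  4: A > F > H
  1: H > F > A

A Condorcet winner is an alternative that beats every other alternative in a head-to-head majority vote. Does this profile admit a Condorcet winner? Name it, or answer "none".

Check each pair by majority over 11 ballots:
A vs F: 8 to 3, A.
A vs H: 1+4 = 5 for A, 6 for H — H by 6–5.
F vs H: F is ranked higher on 1+1+4 = 6 ballots, H on 5. F wins 6–5.
Every alternative loses at least once (A loses to H; F loses to A; H loses to F). The majority relation contains the cycle A > F > H > A, so there is no Condorcet winner.

none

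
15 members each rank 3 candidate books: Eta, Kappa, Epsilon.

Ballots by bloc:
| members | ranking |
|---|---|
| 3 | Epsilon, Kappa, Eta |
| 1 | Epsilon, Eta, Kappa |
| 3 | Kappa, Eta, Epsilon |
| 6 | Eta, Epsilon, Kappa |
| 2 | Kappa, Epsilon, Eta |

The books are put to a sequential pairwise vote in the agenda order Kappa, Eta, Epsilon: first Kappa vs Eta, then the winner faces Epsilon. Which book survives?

Epsilon

Round 1: Kappa vs Eta — 8–7, Kappa advances.
Round 2: Kappa vs Epsilon — 5–10, Epsilon advances.
Epsilon survives the agenda.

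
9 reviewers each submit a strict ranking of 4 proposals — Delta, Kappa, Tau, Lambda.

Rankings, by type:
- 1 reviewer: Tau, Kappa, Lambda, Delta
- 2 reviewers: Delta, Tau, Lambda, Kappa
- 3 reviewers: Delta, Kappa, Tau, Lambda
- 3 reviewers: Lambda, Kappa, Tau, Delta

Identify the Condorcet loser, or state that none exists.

Head-to-head results (9 reviewers):
Delta vs Kappa: 5 to 4, Delta.
Delta vs Tau: Delta, 5–4.
Delta vs Lambda: Delta wins 5–4.
Kappa vs Tau: 6 to 3, Kappa.
Kappa vs Lambda: Lambda wins 5–4.
Tau vs Lambda: 1+2+3 = 6 for Tau, 3 for Lambda — Tau by 6–3.
Each project has at least one pairwise win (Delta beats Kappa; Kappa beats Tau; Tau beats Lambda; Lambda beats Kappa) — no Condorcet loser.

none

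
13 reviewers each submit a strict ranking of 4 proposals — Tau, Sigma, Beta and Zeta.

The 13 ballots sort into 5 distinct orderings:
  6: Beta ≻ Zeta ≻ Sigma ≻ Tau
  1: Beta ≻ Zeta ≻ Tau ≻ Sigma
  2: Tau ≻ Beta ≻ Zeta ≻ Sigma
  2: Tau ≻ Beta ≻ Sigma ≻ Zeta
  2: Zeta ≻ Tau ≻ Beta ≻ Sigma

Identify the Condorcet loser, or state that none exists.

Pairwise majorities:
Tau–Sigma: Tau 7–6.
Tau vs Beta: 2+2+2 = 6 for Tau, 7 for Beta — Beta by 7–6.
Tau vs Zeta: Zeta wins 9–4.
Sigma vs Beta: Beta wins 13–0.
Sigma–Zeta: Zeta 11–2.
Beta vs Zeta: Beta preferred on 6+1+2+2 = 11 ballots; Beta wins 11–2.
Sigma is beaten in every head-to-head and is the Condorcet loser.

Sigma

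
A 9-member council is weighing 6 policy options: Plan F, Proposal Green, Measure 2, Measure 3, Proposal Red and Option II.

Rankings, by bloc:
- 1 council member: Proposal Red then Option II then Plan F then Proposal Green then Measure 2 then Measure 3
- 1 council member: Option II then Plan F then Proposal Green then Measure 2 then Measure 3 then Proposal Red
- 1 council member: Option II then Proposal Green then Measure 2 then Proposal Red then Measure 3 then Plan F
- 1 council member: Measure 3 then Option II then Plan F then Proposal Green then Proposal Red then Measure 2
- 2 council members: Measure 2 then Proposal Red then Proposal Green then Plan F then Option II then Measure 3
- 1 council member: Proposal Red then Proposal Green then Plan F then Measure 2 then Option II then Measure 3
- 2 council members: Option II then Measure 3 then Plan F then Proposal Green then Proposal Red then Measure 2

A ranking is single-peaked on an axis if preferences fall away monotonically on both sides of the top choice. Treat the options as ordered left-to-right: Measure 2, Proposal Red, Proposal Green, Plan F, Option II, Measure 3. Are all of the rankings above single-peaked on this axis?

no

Axis positions: Measure 2=1, Proposal Red=2, Proposal Green=3, Plan F=4, Option II=5, Measure 3=6.
Bloc 1: ranking walks positions 2-5-4-3-1-6; Option II is ranked above Proposal Green even though Proposal Green lies between Option II and the peak Proposal Red on the axis — preferences dip and rise again. Not single-peaked.
Bloc 2: ranking walks positions 5-4-3-1-6-2; Measure 2 is ranked above Proposal Red even though Proposal Red lies between Measure 2 and the peak Option II on the axis — preferences dip and rise again. Not single-peaked.
Bloc 3: ranking walks positions 5-3-1-2-6-4; Proposal Green is ranked above Plan F even though Plan F lies between Proposal Green and the peak Option II on the axis — preferences dip and rise again. Not single-peaked.
Bloc 4 (peak Measure 3 at position 6): ranking walks positions 6-5-4-3-2-1, expanding outward from the peak — single-peaked.
Bloc 5 (peak Measure 2 at position 1): ranking walks positions 1-2-3-4-5-6, expanding outward from the peak — single-peaked.
Bloc 6 (peak Proposal Red at position 2): ranking walks positions 2-3-4-1-5-6, expanding outward from the peak — single-peaked.
Bloc 7 (peak Option II at position 5): ranking walks positions 5-6-4-3-2-1, expanding outward from the peak — single-peaked.
Bloc 1 violates single-peakedness, so the profile is not single-peaked on this axis.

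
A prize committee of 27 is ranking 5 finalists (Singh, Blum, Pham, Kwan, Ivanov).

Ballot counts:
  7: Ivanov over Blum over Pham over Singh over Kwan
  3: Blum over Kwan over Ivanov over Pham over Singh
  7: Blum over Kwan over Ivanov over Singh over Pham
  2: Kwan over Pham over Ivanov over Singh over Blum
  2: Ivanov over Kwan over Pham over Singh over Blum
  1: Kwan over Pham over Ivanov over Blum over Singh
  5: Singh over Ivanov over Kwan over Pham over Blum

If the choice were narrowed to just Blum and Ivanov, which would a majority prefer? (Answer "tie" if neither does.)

Ballots ranking Blum above Ivanov: 3 + 7 = 10.
Ballots ranking Ivanov above Blum: 27 − 10 = 17.
Ivanov wins the head-to-head 17–10.

Ivanov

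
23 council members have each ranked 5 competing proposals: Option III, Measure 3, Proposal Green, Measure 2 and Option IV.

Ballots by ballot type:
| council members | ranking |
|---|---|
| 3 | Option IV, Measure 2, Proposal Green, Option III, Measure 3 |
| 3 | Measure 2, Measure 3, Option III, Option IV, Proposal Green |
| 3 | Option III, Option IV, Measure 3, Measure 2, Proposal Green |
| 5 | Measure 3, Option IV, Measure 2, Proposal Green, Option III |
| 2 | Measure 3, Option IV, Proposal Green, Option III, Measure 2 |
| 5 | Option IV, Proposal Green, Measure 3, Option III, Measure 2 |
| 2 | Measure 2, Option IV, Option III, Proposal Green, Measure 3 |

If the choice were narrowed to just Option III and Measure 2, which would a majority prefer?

Measure 2

Ballots ranking Option III above Measure 2: 3 + 2 + 5 = 10.
Ballots ranking Measure 2 above Option III: 23 − 10 = 13.
Measure 2 wins the head-to-head 13–10.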